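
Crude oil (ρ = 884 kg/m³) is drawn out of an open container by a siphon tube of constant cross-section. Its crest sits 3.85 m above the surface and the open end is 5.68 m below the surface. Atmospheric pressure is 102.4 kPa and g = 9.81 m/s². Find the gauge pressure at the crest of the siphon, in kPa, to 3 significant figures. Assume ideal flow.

P_gauge ≈ -82.6 kPa

From the surface to the outlet (both open to atmosphere, surface at rest): v = √(2g·h_out) = √(2·9.81·5.68) = 10.6 m/s.
With constant cross-section the crest speed equals v; applying Bernoulli from the surface up to the crest, P_top = P_atm − ½ρv² − ρg·h_top.
P_top = 102400 − ½·884·10.6² − 884·9.81·3.85 = 19800 Pa. So P_gauge = P_top − P_atm = -82600 Pa.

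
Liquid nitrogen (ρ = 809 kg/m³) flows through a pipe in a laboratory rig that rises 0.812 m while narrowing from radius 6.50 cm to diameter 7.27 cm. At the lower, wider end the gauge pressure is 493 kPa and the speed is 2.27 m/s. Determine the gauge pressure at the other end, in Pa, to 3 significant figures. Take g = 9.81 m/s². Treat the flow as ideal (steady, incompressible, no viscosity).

467000 Pa

Continuity gives A₁v₁ = A₂v₂, so v₂ = (133 cm²)/(41.5 cm²) × 2.27 m/s = 7.26 m/s.
Bernoulli: P₁ + ½ρv₁² + ρg h₁ = P₂ + ½ρv₂² + ρg h₂, so P₂ = P₁ + ½ρ(v₁² − v₂²) − ρg(h₂ − h₁).
P₂ = 493000 + ½·809·(2.27² − 7.26²) − 809·9.81·(+0.812) = 493000 + (-19200) − (6440) = 467000 Pa.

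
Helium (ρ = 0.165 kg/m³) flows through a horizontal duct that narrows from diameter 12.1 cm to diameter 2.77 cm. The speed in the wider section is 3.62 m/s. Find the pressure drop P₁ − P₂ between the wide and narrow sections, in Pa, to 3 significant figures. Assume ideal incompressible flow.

The volume flow rate is constant, so v₂ = (A₁/A₂)v₁ = (115/6.03)·3.62 = 69.1 m/s.
Along the horizontal streamline, P + ½ρv² is constant.
P₁ − P₂ = ½·0.165·(69.1² − 3.62²) = ½·0.165·4760 = 393 Pa.

393 Pa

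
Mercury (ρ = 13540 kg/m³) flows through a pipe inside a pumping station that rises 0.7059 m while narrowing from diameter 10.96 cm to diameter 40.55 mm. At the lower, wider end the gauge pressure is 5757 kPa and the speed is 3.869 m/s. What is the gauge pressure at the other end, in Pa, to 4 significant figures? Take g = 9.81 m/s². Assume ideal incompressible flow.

P₂ = 356200 Pa

The volume flow rate is constant, so v₂ = (A₁/A₂)v₁ = (94.34/12.91)·3.869 = 28.26 m/s.
Bernoulli: P₁ + ½ρv₁² + ρg h₁ = P₂ + ½ρv₂² + ρg h₂, so P₂ = P₁ + ½ρ(v₁² − v₂²) − ρg(h₂ − h₁).
P₂ = 5757000 + ½·13540·(3.869² − 28.26²) − 13540·9.81·(+0.7059) = 5757000 + (-5307000) − (93760) = 356200 Pa.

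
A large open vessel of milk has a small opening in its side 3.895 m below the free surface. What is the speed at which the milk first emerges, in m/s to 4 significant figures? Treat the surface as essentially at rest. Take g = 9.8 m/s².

8.737 m/s

Torricelli's result v = √(2gh) gives v = √(2·9.8·3.895) = 8.737 m/s.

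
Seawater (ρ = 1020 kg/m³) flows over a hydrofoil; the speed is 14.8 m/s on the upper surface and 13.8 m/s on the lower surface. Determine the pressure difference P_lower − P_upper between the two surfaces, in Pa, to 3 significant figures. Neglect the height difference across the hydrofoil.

Bernoulli (same height): P_lower − P_upper = ½ρ(v_upper² − v_lower²).
ΔP = ½·1020·(14.8² − 13.8²) = 14600 Pa.

ΔP = 14600 Pa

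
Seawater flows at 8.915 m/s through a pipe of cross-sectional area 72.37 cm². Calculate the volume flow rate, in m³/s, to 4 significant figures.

Q = A·v = 0.007237 m² × 8.915 m/s = 0.06452 m³/s.

Q ≈ 0.06452 m³/s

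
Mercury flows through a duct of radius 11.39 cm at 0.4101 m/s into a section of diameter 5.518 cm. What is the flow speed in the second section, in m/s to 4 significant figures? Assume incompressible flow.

v₂ ≈ 6.989 m/s

Continuity gives A₁v₁ = A₂v₂, so v₂ = (407.6 cm²)/(23.91 cm²) × 0.4101 m/s = 6.989 m/s.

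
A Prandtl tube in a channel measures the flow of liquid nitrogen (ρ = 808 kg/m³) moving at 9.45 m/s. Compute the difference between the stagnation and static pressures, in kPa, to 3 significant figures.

ΔP ≈ 36.1 kPa

Bernoulli between the free stream and the stagnation point: ½ρv² = P_stag − P_static.
ΔP = ½·808·9.45² = 36100 Pa.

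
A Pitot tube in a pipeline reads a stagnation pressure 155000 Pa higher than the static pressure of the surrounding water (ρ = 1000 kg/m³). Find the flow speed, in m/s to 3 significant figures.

v ≈ 17.6 m/s

The dynamic pressure equals the rise in static pressure at the stagnation point: ΔP = ½ρv².
v = √(2ΔP/ρ) = √(2·155000/1000) = 17.6 m/s.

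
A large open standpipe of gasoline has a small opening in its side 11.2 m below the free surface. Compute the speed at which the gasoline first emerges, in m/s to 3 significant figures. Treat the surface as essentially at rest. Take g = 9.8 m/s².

The surface is effectively still and both ends are open, so ½v² = gh and v = √(2·9.8·11.2) = 14.8 m/s.

14.8 m/s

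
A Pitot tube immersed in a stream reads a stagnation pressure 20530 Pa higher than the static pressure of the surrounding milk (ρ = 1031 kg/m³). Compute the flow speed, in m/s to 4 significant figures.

The dynamic pressure equals the rise in static pressure at the stagnation point: ΔP = ½ρv².
v = √(2ΔP/ρ) = √(2·20530/1031) = 6.311 m/s.

v ≈ 6.311 m/s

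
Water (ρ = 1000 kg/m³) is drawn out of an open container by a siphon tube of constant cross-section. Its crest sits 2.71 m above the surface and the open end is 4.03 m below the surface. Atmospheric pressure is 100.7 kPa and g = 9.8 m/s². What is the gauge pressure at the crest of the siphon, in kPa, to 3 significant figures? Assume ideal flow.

P_gauge ≈ -66.1 kPa

The outlet speed comes from Torricelli: v = √(2g·4.03) = 8.89 m/s.
With constant cross-section the crest speed equals v; applying Bernoulli from the surface up to the crest, P_top = P_atm − ½ρv² − ρg·h_top.
P_top = 100700 − ½·1000·8.89² − 1000·9.8·2.71 = 34600 Pa. So P_gauge = P_top − P_atm = -66100 Pa.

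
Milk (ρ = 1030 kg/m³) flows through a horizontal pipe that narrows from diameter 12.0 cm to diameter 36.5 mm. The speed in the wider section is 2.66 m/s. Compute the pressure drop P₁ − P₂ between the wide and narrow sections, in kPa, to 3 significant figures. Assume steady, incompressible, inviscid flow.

422 kPa

By continuity, v₂ = v₁·A₁/A₂ = 2.66·(113/10.5) = 28.8 m/s.
Along the horizontal streamline, P + ½ρv² is constant.
P₁ − P₂ = ½·1030·(28.8² − 2.66²) = ½·1030·820 = 422000 Pa.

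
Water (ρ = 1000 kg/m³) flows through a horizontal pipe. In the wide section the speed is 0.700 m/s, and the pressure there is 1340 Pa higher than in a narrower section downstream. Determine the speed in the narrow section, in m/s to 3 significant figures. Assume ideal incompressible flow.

1.78 m/s

With h₁ = h₂, rearranging Bernoulli gives v₂ = √(v₁² + 2ΔP/ρ).
v₂ = √(0.700² + 2·1340/1000) = √(0.490 + 2.68) = 1.78 m/s.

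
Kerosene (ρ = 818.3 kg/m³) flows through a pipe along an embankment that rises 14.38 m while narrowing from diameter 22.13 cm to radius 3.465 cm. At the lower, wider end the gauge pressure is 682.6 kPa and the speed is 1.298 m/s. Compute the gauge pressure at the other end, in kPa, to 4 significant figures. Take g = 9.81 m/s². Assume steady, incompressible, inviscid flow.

Continuity gives A₁v₁ = A₂v₂, so v₂ = (384.6 cm²)/(37.72 cm²) × 1.298 m/s = 13.24 m/s.
Bernoulli: P₁ + ½ρv₁² + ρg h₁ = P₂ + ½ρv₂² + ρg h₂, so P₂ = P₁ + ½ρ(v₁² − v₂²) − ρg(h₂ − h₁).
P₂ = 682600 + ½·818.3·(1.298² − 13.24²) − 818.3·9.81·(+14.38) = 682600 + (-71000) − (115400) = 496200 Pa.

P₂ ≈ 496.2 kPa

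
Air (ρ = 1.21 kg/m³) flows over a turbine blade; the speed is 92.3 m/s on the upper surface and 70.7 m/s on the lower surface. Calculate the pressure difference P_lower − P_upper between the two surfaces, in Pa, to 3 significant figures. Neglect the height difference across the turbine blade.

ΔP ≈ 2130 Pa

With negligible Δh, P + ½ρv² is constant, so P_low − P_up = ½ρ(v_up² − v_low²).
ΔP = ½·1.21·(92.3² − 70.7²) = 2130 Pa.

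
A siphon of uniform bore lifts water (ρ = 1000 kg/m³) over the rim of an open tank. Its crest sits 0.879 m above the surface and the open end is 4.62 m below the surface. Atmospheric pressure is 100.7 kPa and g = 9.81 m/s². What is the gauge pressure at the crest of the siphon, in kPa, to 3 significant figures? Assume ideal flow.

-53.9 kPa

The outlet speed comes from Torricelli: v = √(2g·4.62) = 9.52 m/s.
Continuity keeps v the same throughout the tube; from surface to crest, P_atm + 0 = P_top + ½ρv² + ρg·h_top.
P_top = 100700 − ½·1000·9.52² − 1000·9.81·0.879 = 46800 Pa. So P_gauge = P_top − P_atm = -53900 Pa.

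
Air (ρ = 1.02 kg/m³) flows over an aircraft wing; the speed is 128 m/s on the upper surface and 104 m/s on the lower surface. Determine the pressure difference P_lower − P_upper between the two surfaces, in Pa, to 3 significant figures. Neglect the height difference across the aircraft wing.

The pressure is lower where the speed is higher: ΔP = ½ρ(v_up² − v_low²).
ΔP = ½·1.02·(128² − 104²) = 2840 Pa.

ΔP ≈ 2840 Pa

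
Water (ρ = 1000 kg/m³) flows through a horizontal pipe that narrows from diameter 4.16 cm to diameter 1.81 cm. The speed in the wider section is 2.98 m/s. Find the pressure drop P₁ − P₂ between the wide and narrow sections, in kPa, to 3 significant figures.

ΔP ≈ 119 kPa

Continuity gives A₁v₁ = A₂v₂, so v₂ = (13.6 cm²)/(2.57 cm²) × 2.98 m/s = 15.7 m/s.
Bernoulli (h₁ = h₂): P₁ − P₂ = ½ρ(v₂² − v₁²).
P₁ − P₂ = ½·1000·(15.7² − 2.98²) = ½·1000·239 = 119000 Pa.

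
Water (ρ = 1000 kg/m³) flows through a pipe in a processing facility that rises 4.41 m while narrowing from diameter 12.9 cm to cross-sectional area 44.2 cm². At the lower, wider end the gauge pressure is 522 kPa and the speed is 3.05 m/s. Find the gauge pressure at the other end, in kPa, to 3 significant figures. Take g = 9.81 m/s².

The volume flow rate is constant, so v₂ = (A₁/A₂)v₁ = (131/44.2)·3.05 = 9.02 m/s.
Energy conservation along the streamline gives P₂ = P₁ − ½ρ(v₂² − v₁²) − ρg(h₂ − h₁).
P₂ = 522000 + ½·1000·(3.05² − 9.02²) − 1000·9.81·(+4.41) = 522000 + (-36000) − (43300) = 443000 Pa.

P₂ ≈ 443 kPa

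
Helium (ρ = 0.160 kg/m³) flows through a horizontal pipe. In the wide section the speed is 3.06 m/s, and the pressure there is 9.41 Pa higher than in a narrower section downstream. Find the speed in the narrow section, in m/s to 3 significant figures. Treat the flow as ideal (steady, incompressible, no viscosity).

v₂ ≈ 11.3 m/s

With h₁ = h₂, rearranging Bernoulli gives v₂ = √(v₁² + 2ΔP/ρ).
v₂ = √(3.06² + 2·9.41/0.160) = √(9.36 + 118) = 11.3 m/s.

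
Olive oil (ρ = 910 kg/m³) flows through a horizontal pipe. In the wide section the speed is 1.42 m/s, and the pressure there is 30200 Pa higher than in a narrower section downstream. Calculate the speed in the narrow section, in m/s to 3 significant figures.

Along the level pipe P + ½ρv² is conserved, hence v₂² = v₁² + 2(P₁ − P₂)/ρ.
v₂ = √(1.42² + 2·30200/910) = √(2.02 + 66.4) = 8.27 m/s.

v₂ ≈ 8.27 m/s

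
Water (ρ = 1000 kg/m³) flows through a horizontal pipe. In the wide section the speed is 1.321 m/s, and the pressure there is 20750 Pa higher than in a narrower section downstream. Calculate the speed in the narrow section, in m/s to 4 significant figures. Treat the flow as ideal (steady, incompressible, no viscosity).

With h₁ = h₂, rearranging Bernoulli gives v₂ = √(v₁² + 2ΔP/ρ).
v₂ = √(1.321² + 2·20750/1000) = √(1.745 + 41.50) = 6.576 m/s.

v₂ = 6.576 m/s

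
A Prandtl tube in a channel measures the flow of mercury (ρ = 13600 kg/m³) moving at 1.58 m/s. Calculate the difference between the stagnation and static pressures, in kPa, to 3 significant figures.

At the stagnation point the flow is brought to rest, so Bernoulli gives P_stag − P_static = ½ρv².
ΔP = ½·13600·1.58² = 17000 Pa.

ΔP ≈ 17.0 kPa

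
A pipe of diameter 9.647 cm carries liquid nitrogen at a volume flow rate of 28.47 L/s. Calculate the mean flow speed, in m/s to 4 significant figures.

v ≈ 3.895 m/s

Q = 28.47 L/s = 0.02847 m³/s.
v = Q/A = 0.02847 / 0.007309 = 3.895 m/s.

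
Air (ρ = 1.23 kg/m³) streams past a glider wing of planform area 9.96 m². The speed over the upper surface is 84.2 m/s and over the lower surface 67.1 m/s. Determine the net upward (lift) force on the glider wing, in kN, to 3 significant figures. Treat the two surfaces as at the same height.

The faster flow above has the lower pressure; Bernoulli (same height) gives ΔP = ½ρ(v_up² − v_low²).
ΔP = ½·1.23·(84.2² − 67.1²) = 1590 Pa.
Lift = ΔP · A = 1590 × 9.96 = 15800 N.

F ≈ 15.8 kN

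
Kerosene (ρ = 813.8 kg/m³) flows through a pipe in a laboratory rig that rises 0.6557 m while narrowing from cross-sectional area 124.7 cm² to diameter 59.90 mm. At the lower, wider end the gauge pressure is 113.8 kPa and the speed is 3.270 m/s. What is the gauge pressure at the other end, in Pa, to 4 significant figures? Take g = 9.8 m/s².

Mass conservation (A₁v₁ = A₂v₂) gives v₂ = 3.270 × 124.7/28.18 = 14.47 m/s.
Energy conservation along the streamline gives P₂ = P₁ − ½ρ(v₂² − v₁²) − ρg(h₂ − h₁).
P₂ = 113800 + ½·813.8·(3.270² − 14.47²) − 813.8·9.8·(+0.6557) = 113800 + (-80850) − (5229) = 27720 Pa.

P₂ ≈ 27720 Pa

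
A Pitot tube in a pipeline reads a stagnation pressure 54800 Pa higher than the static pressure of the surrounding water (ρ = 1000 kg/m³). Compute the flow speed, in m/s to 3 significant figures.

v ≈ 10.5 m/s

At the stagnation point the flow is brought to rest, so Bernoulli gives P_stag − P_static = ½ρv².
v = √(2ΔP/ρ) = √(2·54800/1000) = 10.5 m/s.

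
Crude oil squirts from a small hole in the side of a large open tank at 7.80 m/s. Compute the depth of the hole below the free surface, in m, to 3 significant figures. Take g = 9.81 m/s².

For a small hole in a large open tank, ½v² = gh, giving h = v²/(2g).
h = 7.80²/(2·9.81) = 60.8/19.62 = 3.10 m.

h ≈ 3.10 m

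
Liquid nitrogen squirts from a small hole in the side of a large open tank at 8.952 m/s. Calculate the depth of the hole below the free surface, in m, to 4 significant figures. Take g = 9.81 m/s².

4.085 m

Inverting v = √(2gh) gives h = v² / 2g.
h = 8.952²/(2·9.81) = 80.14/19.62 = 4.085 m.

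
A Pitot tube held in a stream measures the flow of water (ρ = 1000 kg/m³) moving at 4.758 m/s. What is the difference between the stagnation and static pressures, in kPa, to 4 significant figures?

The dynamic pressure equals the rise in static pressure at the stagnation point: ΔP = ½ρv².
ΔP = ½·1000·4.758² = 11320 Pa.

ΔP ≈ 11.32 kPa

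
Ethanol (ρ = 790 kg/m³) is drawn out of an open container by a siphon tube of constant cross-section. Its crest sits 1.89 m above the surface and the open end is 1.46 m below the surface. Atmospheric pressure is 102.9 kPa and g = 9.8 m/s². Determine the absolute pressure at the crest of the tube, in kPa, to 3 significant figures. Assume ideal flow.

P_top ≈ 77.0 kPa

Bernoulli surface→outlet gives ½v² = g·h_out, so v = √(2·9.8·1.46) = 5.35 m/s.
Continuity keeps v the same throughout the tube; from surface to crest, P_atm + 0 = P_top + ½ρv² + ρg·h_top.
P_top = 102900 − ½·790·5.35² − 790·9.8·1.89 = 77000 Pa.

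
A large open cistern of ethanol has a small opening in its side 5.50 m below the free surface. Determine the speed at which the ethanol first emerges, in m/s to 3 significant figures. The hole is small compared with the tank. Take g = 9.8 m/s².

The surface is effectively still and both ends are open, so ½v² = gh and v = √(2·9.8·5.50) = 10.4 m/s.

v ≈ 10.4 m/s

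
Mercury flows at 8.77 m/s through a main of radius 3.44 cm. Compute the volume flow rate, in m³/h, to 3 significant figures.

Q ≈ 117 m³/h

Q = A·v = 0.00372 m² × 8.77 m/s = 0.0326 m³/s.
Converting: 0.0326 m³/s × 3600 = 117 m³/h.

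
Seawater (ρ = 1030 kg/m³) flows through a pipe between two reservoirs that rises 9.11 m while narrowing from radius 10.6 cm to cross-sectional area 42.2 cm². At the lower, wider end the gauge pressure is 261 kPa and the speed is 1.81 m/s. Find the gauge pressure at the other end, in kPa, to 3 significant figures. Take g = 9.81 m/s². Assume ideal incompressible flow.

P₂ ≈ 52.6 kPa

Mass conservation (A₁v₁ = A₂v₂) gives v₂ = 1.81 × 353/42.2 = 15.1 m/s.
Energy conservation along the streamline gives P₂ = P₁ − ½ρ(v₂² − v₁²) − ρg(h₂ − h₁).
P₂ = 261000 + ½·1030·(1.81² − 15.1²) − 1030·9.81·(+9.11) = 261000 + (-116000) − (92100) = 52600 Pa.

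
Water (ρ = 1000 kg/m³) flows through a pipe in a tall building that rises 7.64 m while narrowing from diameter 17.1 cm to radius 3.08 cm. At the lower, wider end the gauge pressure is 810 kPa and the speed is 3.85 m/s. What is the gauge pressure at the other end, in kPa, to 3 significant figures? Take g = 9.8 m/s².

302 kPa

The volume flow rate is constant, so v₂ = (A₁/A₂)v₁ = (230/29.8)·3.85 = 29.7 m/s.
Applying Bernoulli between the two ends and solving for P₂: P₂ = P₁ + ½ρ(v₁² − v₂²) − ρgΔh.
P₂ = 810000 + ½·1000·(3.85² − 29.7²) − 1000·9.8·(+7.64) = 810000 + (-433000) − (74900) = 302000 Pa.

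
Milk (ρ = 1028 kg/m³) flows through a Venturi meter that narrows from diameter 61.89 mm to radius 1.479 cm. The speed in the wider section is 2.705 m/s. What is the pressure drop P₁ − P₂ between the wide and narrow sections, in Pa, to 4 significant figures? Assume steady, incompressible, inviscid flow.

By continuity, v₂ = v₁·A₁/A₂ = 2.705·(30.08/6.872) = 11.84 m/s.
Along the horizontal streamline, P + ½ρv² is constant.
P₁ − P₂ = ½·1028·(11.84² − 2.705²) = ½·1028·132.9 = 68310 Pa.

ΔP ≈ 68310 Pa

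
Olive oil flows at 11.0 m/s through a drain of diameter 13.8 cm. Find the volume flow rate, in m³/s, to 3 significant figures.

Q = A·v = 0.0150 m² × 11.0 m/s = 0.165 m³/s.

0.165 m³/s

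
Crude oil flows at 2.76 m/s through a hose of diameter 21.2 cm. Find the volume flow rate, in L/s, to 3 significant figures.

Q = A·v = 0.0353 m² × 2.76 m/s = 0.0974 m³/s.
Converting: 0.0974 m³/s × 1000 = 97.4 L/s.

Q ≈ 97.4 L/s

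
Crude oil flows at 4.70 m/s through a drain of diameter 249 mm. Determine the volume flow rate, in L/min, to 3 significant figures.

Q = A·v = 0.0487 m² × 4.70 m/s = 0.229 m³/s.
Converting: 0.229 m³/s × 60000 = 13700 L/min.

Q ≈ 13700 L/min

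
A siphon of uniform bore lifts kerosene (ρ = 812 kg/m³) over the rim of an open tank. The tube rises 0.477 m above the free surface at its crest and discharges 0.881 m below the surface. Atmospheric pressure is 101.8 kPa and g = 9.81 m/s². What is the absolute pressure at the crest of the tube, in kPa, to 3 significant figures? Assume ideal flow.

P_top ≈ 91.0 kPa

Bernoulli surface→outlet gives ½v² = g·h_out, so v = √(2·9.81·0.881) = 4.16 m/s.
With constant cross-section the crest speed equals v; applying Bernoulli from the surface up to the crest, P_top = P_atm − ½ρv² − ρg·h_top.
P_top = 101800 − ½·812·4.16² − 812·9.81·0.477 = 91000 Pa.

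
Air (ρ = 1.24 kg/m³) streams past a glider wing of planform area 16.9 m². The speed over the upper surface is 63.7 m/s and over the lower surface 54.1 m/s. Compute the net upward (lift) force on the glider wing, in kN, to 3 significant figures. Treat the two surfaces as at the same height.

With equal heights on the two surfaces, Bernoulli gives P_lower − P_upper = ½ρ(v_upper² − v_lower²).
ΔP = ½·1.24·(63.7² − 54.1²) = 701 Pa.
Lift = ΔP · A = 701 × 16.9 = 11800 N.

F ≈ 11.8 kN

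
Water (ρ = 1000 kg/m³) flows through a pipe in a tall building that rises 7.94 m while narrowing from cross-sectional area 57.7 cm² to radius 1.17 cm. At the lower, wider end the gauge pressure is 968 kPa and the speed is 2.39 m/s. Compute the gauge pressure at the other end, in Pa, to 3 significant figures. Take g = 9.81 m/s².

Continuity gives A₁v₁ = A₂v₂, so v₂ = (57.7 cm²)/(4.30 cm²) × 2.39 m/s = 32.1 m/s.
Bernoulli: P₁ + ½ρv₁² + ρg h₁ = P₂ + ½ρv₂² + ρg h₂, so P₂ = P₁ + ½ρ(v₁² − v₂²) − ρg(h₂ − h₁).
P₂ = 968000 + ½·1000·(2.39² − 32.1²) − 1000·9.81·(+7.94) = 968000 + (-511000) − (77900) = 379000 Pa.

P₂ ≈ 379000 Pa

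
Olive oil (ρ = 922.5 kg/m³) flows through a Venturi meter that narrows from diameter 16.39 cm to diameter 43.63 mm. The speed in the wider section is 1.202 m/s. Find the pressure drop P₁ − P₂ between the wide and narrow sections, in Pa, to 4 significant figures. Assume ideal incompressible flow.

132000 Pa

Mass conservation (A₁v₁ = A₂v₂) gives v₂ = 1.202 × 211.0/14.95 = 16.96 m/s.
The pipe is horizontal, so Bernoulli reduces to P₁ + ½ρv₁² = P₂ + ½ρv₂².
P₁ − P₂ = ½·922.5·(16.96² − 1.202²) = ½·922.5·286.3 = 132000 Pa.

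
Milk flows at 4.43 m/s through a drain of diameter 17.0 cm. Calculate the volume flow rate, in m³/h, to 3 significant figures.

Q ≈ 362 m³/h

Q = A·v = 0.0227 m² × 4.43 m/s = 0.101 m³/s.
Converting: 0.101 m³/s × 3600 = 362 m³/h.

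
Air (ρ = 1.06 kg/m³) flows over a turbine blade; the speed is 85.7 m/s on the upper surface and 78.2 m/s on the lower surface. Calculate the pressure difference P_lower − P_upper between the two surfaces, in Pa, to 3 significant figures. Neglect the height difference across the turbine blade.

ΔP ≈ 652 Pa

The pressure is lower where the speed is higher: ΔP = ½ρ(v_up² − v_low²).
ΔP = ½·1.06·(85.7² − 78.2²) = 652 Pa.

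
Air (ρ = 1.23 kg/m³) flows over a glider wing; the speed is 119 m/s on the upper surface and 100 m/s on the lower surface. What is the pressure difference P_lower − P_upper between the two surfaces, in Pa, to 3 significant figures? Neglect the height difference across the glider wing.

ΔP ≈ 2560 Pa

The pressure is lower where the speed is higher: ΔP = ½ρ(v_up² − v_low²).
ΔP = ½·1.23·(119² − 100²) = 2560 Pa.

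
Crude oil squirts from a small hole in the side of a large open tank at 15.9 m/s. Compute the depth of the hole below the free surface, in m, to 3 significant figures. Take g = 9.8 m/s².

Torricelli: v = √(2gh), so h = v²/(2g).
h = 15.9²/(2·9.8) = 253/19.60 = 12.9 m.

12.9 m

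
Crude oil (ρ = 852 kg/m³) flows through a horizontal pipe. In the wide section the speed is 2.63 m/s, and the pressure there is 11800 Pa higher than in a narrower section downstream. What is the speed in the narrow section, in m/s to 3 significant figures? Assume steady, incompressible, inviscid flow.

Horizontal Bernoulli: P₁ + ½ρv₁² = P₂ + ½ρv₂², so v₂² = v₁² + 2(P₁ − P₂)/ρ.
v₂ = √(2.63² + 2·11800/852) = √(6.92 + 27.7) = 5.88 m/s.

v₂ ≈ 5.88 m/s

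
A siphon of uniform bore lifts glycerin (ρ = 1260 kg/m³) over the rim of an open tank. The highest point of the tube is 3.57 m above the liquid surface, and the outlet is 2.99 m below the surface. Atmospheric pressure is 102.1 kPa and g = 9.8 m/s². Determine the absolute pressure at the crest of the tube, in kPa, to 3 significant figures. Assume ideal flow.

The outlet speed comes from Torricelli: v = √(2g·2.99) = 7.66 m/s.
The bore is uniform, so the speed at the crest is the same v. Bernoulli surface→crest: P_atm = P_top + ½ρv² + ρg·h_top.
P_top = 102100 − ½·1260·7.66² − 1260·9.8·3.57 = 21100 Pa.

P_top ≈ 21.1 kPa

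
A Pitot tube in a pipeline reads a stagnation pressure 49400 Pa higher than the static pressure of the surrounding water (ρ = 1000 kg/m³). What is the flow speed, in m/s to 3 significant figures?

Bernoulli between the free stream and the stagnation point: ½ρv² = P_stag − P_static.
v = √(2ΔP/ρ) = √(2·49400/1000) = 9.94 m/s.

v ≈ 9.94 m/s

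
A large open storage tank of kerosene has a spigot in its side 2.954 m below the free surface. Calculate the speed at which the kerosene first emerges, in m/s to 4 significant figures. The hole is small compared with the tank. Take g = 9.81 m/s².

Torricelli's result v = √(2gh) gives v = √(2·9.81·2.954) = 7.613 m/s.

v = 7.613 m/s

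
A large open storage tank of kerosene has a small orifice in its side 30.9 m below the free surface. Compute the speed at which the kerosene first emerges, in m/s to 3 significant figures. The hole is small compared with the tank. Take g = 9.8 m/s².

Bernoulli from surface to hole (P equal, v_surface ≈ 0): v = √(2gh) = √(2×9.8×30.9) = 24.6 m/s.

24.6 m/s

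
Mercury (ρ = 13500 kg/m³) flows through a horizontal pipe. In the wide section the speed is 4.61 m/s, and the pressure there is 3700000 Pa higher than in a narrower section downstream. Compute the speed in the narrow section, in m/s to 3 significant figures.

Along the level pipe P + ½ρv² is conserved, hence v₂² = v₁² + 2(P₁ − P₂)/ρ.
v₂ = √(4.61² + 2·3700000/13500) = √(21.3 + 548) = 23.9 m/s.

v₂ ≈ 23.9 m/s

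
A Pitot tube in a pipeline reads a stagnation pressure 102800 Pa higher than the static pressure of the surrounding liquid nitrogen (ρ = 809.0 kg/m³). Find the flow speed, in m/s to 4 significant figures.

At the stagnation point the flow is brought to rest, so Bernoulli gives P_stag − P_static = ½ρv².
v = √(2ΔP/ρ) = √(2·102800/809.0) = 15.94 m/s.

v ≈ 15.94 m/s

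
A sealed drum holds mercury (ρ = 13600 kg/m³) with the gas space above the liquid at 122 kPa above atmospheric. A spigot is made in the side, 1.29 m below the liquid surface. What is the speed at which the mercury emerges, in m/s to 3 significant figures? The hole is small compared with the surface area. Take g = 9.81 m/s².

v ≈ 6.58 m/s

Take point 1 at the surface (v₁ ≈ 0) and point 2 at the hole (at atmospheric pressure). Bernoulli: P₁ + ρg h = P_atm + ½ρv₂².
With P₁ − P_atm = 122000 Pa, v₂ = √(2gh + 2ΔP/ρ) = √(2·9.81·1.29 + 2·122000/13600) = 6.58 m/s.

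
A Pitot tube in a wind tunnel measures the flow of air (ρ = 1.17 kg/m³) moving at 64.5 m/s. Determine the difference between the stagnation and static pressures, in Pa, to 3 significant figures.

2430 Pa

The dynamic pressure equals the rise in static pressure at the stagnation point: ΔP = ½ρv².
ΔP = ½·1.17·64.5² = 2430 Pa.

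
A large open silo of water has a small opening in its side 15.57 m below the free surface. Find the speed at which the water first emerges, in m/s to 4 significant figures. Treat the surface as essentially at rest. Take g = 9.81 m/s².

17.48 m/s

The surface is effectively still and both ends are open, so ½v² = gh and v = √(2·9.81·15.57) = 17.48 m/s.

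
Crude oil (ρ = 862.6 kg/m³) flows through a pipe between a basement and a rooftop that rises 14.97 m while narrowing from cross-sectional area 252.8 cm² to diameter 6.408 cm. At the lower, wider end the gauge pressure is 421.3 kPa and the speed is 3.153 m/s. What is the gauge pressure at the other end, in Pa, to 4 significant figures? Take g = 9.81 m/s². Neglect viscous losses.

Mass conservation (A₁v₁ = A₂v₂) gives v₂ = 3.153 × 252.8/32.25 = 24.72 m/s.
Applying Bernoulli between the two ends and solving for P₂: P₂ = P₁ + ½ρ(v₁² − v₂²) − ρgΔh.
P₂ = 421300 + ½·862.6·(3.153² − 24.72²) − 862.6·9.81·(+14.97) = 421300 + (-259200) − (126700) = 35450 Pa.

P₂ ≈ 35450 Pa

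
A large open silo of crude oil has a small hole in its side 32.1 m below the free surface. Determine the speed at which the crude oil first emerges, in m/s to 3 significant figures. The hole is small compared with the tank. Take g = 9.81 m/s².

With the surface at rest and both surface and jet at atmospheric pressure, Bernoulli gives ρg h = ½ρv², so v = √(2gh) = √(2·9.81·32.1) = 25.1 m/s.

v ≈ 25.1 m/s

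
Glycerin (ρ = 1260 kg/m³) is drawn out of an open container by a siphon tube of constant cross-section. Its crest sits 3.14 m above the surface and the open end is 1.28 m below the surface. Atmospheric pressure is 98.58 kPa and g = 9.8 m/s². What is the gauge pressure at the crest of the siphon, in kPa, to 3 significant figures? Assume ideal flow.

The outlet speed comes from Torricelli: v = √(2g·1.28) = 5.01 m/s.
With constant cross-section the crest speed equals v; applying Bernoulli from the surface up to the crest, P_top = P_atm − ½ρv² − ρg·h_top.
P_top = 98580 − ½·1260·5.01² − 1260·9.8·3.14 = 44000 Pa. So P_gauge = P_top − P_atm = -54600 Pa.

-54.6 kPa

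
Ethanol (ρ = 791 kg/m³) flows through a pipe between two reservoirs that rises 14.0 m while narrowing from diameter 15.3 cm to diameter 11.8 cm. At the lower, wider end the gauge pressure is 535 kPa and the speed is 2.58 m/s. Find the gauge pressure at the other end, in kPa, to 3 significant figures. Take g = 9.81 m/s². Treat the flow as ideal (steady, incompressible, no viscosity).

P₂ ≈ 422 kPa

Mass conservation (A₁v₁ = A₂v₂) gives v₂ = 2.58 × 184/109 = 4.34 m/s.
Applying Bernoulli between the two ends and solving for P₂: P₂ = P₁ + ½ρ(v₁² − v₂²) − ρgΔh.
P₂ = 535000 + ½·791·(2.58² − 4.34²) − 791·9.81·(+14.0) = 535000 + (-4810) − (109000) = 422000 Pa.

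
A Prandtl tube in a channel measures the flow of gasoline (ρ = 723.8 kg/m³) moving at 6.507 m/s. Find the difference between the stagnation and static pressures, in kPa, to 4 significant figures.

ΔP ≈ 15.32 kPa

The dynamic pressure equals the rise in static pressure at the stagnation point: ΔP = ½ρv².
ΔP = ½·723.8·6.507² = 15320 Pa.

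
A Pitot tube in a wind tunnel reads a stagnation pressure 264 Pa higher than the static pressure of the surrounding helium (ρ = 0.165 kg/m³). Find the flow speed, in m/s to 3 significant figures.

At the stagnation point the flow is brought to rest, so Bernoulli gives P_stag − P_static = ½ρv².
v = √(2ΔP/ρ) = √(2·264/0.165) = 56.6 m/s.

v = 56.6 m/s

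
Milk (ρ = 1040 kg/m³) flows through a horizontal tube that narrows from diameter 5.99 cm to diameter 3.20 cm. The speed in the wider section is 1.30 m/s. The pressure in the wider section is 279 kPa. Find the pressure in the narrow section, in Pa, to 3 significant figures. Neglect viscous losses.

Mass conservation (A₁v₁ = A₂v₂) gives v₂ = 1.30 × 28.2/8.04 = 4.56 m/s.
The pipe is horizontal, so Bernoulli reduces to P₁ + ½ρv₁² = P₂ + ½ρv₂².
P₂ = P₁ − ½ρ(v₂² − v₁²) = 279000 − ½·1040·(4.56² − 1.30²) = 279000 − 9910 = 269000 Pa.

P₂ ≈ 269000 Pa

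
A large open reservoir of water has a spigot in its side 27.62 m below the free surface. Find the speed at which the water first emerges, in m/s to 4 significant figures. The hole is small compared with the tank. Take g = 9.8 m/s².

Torricelli's result v = √(2gh) gives v = √(2·9.8·27.62) = 23.27 m/s.

23.27 m/s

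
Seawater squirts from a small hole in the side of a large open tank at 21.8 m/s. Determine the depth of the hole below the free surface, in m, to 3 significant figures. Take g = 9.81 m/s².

Torricelli: v = √(2gh), so h = v²/(2g).
h = 21.8²/(2·9.81) = 475/19.62 = 24.2 m.

h ≈ 24.2 m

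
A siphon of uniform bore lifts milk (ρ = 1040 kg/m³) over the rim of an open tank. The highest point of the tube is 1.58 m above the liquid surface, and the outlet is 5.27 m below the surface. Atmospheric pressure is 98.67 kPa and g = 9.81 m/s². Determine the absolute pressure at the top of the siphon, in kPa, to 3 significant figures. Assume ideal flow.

P_top ≈ 28.8 kPa

The outlet speed comes from Torricelli: v = √(2g·5.27) = 10.2 m/s.
With constant cross-section the crest speed equals v; applying Bernoulli from the surface up to the crest, P_top = P_atm − ½ρv² − ρg·h_top.
P_top = 98670 − ½·1040·10.2² − 1040·9.81·1.58 = 28800 Pa.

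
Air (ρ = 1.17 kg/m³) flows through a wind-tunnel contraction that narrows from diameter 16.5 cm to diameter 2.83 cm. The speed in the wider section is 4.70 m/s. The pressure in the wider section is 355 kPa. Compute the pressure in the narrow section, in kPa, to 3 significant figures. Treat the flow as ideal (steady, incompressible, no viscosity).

340 kPa

Mass conservation (A₁v₁ = A₂v₂) gives v₂ = 4.70 × 214/6.29 = 160 m/s.
Along the horizontal streamline, P + ½ρv² is constant.
P₂ = P₁ − ½ρ(v₂² − v₁²) = 355000 − ½·1.17·(160² − 4.70²) = 355000 − 14900 = 340000 Pa.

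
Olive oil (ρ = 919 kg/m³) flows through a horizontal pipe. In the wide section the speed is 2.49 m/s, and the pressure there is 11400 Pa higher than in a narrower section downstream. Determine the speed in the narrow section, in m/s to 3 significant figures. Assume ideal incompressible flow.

v₂ ≈ 5.57 m/s

Horizontal Bernoulli: P₁ + ½ρv₁² = P₂ + ½ρv₂², so v₂² = v₁² + 2(P₁ − P₂)/ρ.
v₂ = √(2.49² + 2·11400/919) = √(6.20 + 24.8) = 5.57 m/s.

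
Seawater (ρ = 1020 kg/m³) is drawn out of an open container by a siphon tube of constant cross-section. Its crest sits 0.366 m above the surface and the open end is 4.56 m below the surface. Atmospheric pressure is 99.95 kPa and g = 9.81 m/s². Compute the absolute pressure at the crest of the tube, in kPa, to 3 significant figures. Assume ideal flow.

P_top = 50.7 kPa

Bernoulli surface→outlet gives ½v² = g·h_out, so v = √(2·9.81·4.56) = 9.46 m/s.
The bore is uniform, so the speed at the crest is the same v. Bernoulli surface→crest: P_atm = P_top + ½ρv² + ρg·h_top.
P_top = 99950 − ½·1020·9.46² − 1020·9.81·0.366 = 50700 Pa.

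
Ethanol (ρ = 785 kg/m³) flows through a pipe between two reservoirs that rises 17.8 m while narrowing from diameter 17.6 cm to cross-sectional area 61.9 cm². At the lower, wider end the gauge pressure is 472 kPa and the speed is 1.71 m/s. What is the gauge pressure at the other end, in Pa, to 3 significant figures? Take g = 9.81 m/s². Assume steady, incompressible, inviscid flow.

The volume flow rate is constant, so v₂ = (A₁/A₂)v₁ = (243/61.9)·1.71 = 6.72 m/s.
Bernoulli: P₁ + ½ρv₁² + ρg h₁ = P₂ + ½ρv₂² + ρg h₂, so P₂ = P₁ + ½ρ(v₁² − v₂²) − ρg(h₂ − h₁).
P₂ = 472000 + ½·785·(1.71² − 6.72²) − 785·9.81·(+17.8) = 472000 + (-16600) − (137000) = 318000 Pa.

P₂ = 318000 Pa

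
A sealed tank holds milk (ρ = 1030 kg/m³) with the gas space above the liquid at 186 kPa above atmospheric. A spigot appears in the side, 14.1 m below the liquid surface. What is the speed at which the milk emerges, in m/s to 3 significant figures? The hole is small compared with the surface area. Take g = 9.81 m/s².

v ≈ 25.3 m/s

Take point 1 at the surface (v₁ ≈ 0) and point 2 at the hole (at atmospheric pressure). Bernoulli: P₁ + ρg h = P_atm + ½ρv₂².
With P₁ − P_atm = 186000 Pa, v₂ = √(2gh + 2ΔP/ρ) = √(2·9.81·14.1 + 2·186000/1030) = 25.3 m/s.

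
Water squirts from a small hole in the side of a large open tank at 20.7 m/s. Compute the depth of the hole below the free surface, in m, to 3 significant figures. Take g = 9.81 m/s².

Torricelli: v = √(2gh), so h = v²/(2g).
h = 20.7²/(2·9.81) = 428/19.62 = 21.8 m.

h = 21.8 m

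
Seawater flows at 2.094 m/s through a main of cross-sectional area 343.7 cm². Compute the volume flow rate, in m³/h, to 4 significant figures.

Q ≈ 259.1 m³/h

Q = A·v = 0.03437 m² × 2.094 m/s = 0.07197 m³/s.
Converting: 0.07197 m³/s × 3600 = 259.1 m³/h.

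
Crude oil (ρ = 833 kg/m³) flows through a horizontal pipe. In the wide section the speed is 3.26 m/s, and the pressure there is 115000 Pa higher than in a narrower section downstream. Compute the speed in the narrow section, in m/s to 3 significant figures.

Horizontal Bernoulli: P₁ + ½ρv₁² = P₂ + ½ρv₂², so v₂² = v₁² + 2(P₁ − P₂)/ρ.
v₂ = √(3.26² + 2·115000/833) = √(10.6 + 276) = 16.9 m/s.

v₂ = 16.9 m/s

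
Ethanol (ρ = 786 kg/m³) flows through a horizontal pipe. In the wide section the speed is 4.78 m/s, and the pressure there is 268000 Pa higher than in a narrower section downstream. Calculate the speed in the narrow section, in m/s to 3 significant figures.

Horizontal Bernoulli: P₁ + ½ρv₁² = P₂ + ½ρv₂², so v₂² = v₁² + 2(P₁ − P₂)/ρ.
v₂ = √(4.78² + 2·268000/786) = √(22.8 + 682) = 26.5 m/s.

v₂ = 26.5 m/s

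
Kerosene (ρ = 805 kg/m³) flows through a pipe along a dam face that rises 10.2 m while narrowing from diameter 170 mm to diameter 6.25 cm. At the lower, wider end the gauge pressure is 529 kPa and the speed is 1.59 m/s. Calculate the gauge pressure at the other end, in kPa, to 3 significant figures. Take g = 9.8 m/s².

P₂ ≈ 394 kPa

The volume flow rate is constant, so v₂ = (A₁/A₂)v₁ = (227/30.7)·1.59 = 11.8 m/s.
Energy conservation along the streamline gives P₂ = P₁ − ½ρ(v₂² − v₁²) − ρg(h₂ − h₁).
P₂ = 529000 + ½·805·(1.59² − 11.8²) − 805·9.8·(+10.2) = 529000 + (-54700) − (80500) = 394000 Pa.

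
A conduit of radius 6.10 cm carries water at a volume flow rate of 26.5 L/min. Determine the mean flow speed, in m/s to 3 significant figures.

0.0378 m/s

Q = 26.5 L/min = 0.000442 m³/s.
v = Q/A = 0.000442 / 0.0117 = 0.0378 m/s.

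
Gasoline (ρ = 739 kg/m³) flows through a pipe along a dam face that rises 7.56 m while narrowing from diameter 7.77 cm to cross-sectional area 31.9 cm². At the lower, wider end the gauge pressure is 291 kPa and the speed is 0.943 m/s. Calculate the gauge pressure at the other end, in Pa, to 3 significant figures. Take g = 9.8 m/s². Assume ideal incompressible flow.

Mass conservation (A₁v₁ = A₂v₂) gives v₂ = 0.943 × 47.4/31.9 = 1.40 m/s.
Bernoulli: P₁ + ½ρv₁² + ρg h₁ = P₂ + ½ρv₂² + ρg h₂, so P₂ = P₁ + ½ρ(v₁² − v₂²) − ρg(h₂ − h₁).
P₂ = 291000 + ½·739·(0.943² − 1.40²) − 739·9.8·(+7.56) = 291000 + (-397) − (54800) = 236000 Pa.

P₂ ≈ 236000 Pa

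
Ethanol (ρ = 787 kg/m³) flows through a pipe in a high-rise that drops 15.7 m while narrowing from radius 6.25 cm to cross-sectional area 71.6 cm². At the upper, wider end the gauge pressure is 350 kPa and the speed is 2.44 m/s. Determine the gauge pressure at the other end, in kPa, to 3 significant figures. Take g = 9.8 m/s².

P₂ = 467 kPa

By continuity, v₂ = v₁·A₁/A₂ = 2.44·(123/71.6) = 4.18 m/s.
Bernoulli: P₁ + ½ρv₁² + ρg h₁ = P₂ + ½ρv₂² + ρg h₂, so P₂ = P₁ + ½ρ(v₁² − v₂²) − ρg(h₂ − h₁).
P₂ = 350000 + ½·787·(2.44² − 4.18²) − 787·9.8·(−15.7) = 350000 + (-4540) − (-121000) = 467000 Pa.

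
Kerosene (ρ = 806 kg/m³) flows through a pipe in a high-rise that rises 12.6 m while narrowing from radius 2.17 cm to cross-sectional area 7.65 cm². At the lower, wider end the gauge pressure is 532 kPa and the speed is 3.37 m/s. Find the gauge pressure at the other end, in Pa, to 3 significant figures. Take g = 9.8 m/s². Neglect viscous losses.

By continuity, v₂ = v₁·A₁/A₂ = 3.37·(14.8/7.65) = 6.52 m/s.
Energy conservation along the streamline gives P₂ = P₁ − ½ρ(v₂² − v₁²) − ρg(h₂ − h₁).
P₂ = 532000 + ½·806·(3.37² − 6.52²) − 806·9.8·(+12.6) = 532000 + (-12500) − (99500) = 420000 Pa.

P₂ ≈ 420000 Pa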